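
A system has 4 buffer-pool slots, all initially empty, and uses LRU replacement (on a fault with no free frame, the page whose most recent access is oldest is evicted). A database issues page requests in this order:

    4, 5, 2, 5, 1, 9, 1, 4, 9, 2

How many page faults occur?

7

4 -> miss, frames (4)
5 -> miss, frames (4 5)
2 -> miss, frames (4 5 2)
5 -> hit
1 -> miss, frames (4 2 5 1)
9 -> miss, evict 4, frames (2 5 1 9)
1 -> hit
4 -> miss, evict 2, frames (5 9 1 4)
9 -> hit
2 -> miss, evict 5, frames (1 4 9 2)
Page faults: 7.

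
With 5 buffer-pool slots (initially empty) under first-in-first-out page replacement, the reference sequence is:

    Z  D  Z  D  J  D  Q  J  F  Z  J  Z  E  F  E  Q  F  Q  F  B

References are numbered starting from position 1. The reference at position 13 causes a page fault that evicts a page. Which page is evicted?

Z

pos 1: Z: fault, frames {Z}
pos 2: D: fault, frames {Z,D}
pos 3: Z: hit
pos 4: D: hit
pos 5: J: fault, frames {Z,D,J}
pos 6: D: hit
pos 7: Q: fault, frames {Z,D,J,Q}
pos 8: J: hit
pos 9: F: fault, frames {Z,D,J,Q,F}
pos 10: Z: hit
pos 11: J: hit
pos 12: Z: hit
pos 13: E: fault, evict Z, frames {D,J,Q,F,E}
At position 13, page Z is evicted.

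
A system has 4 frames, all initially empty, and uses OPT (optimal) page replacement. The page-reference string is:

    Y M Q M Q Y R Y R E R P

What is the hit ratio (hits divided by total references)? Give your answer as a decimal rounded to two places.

0.50

Y: fault, frames [Y]
M: fault, frames [Y, M]
Q: fault, frames [Y, M, Q]
M: hit
Q: hit
Y: hit
R: fault, frames [Y, M, Q, R]
Y: hit
R: hit
E: fault, evict Q, frames [Y, M, R, E]
R: hit
P: fault, evict E, frames [Y, M, R, P]
Hits: 6 of 12 references → 6/12 = 0.5000.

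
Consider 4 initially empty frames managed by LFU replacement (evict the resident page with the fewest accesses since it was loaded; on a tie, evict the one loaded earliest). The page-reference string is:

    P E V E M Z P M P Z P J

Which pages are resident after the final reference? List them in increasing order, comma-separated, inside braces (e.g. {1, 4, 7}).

{J, M, P, Z}

P → fault, frames [P]
E → fault, frames [P, E]
V → fault, frames [P, E, V]
E → hit
M → fault, frames [P, E, V, M]
Z → fault, evict P, frames [E, V, M, Z]
P → fault, evict V, frames [E, M, Z, P]
M → hit
P → hit
Z → hit
P → hit
J → fault, evict E, frames [M, Z, P, J]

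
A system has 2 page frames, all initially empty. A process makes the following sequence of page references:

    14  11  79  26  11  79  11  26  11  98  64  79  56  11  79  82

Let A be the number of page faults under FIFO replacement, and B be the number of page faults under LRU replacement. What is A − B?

1

Under FIFO: F F F F F F . F F F F F F F F F → 15 faults.
Under LRU: F F F F F F . F . F F F F F F F → 14 faults.
A − B = 15 − 14 = 1.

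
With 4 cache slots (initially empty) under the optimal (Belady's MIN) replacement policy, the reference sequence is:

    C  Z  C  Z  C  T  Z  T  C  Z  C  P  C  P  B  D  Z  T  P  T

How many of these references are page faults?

C → miss, frames [C]
Z → miss, frames [C, Z]
C → hit
Z → hit
C → hit
T → miss, frames [C, Z, T]
Z → hit
T → hit
C → hit
Z → hit
C → hit
P → miss, frames [C, Z, T, P]
C → hit
P → hit
B → miss, evict C, frames [Z, T, P, B]
D → miss, evict B, frames [Z, T, P, D]
Z → hit
T → hit
P → hit
T → hit
Page faults: 6.

6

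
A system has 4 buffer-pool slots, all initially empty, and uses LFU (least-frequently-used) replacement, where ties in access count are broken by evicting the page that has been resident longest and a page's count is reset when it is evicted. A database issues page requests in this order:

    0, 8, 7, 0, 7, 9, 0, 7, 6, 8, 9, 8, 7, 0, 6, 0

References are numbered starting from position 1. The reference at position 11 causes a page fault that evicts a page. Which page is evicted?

pos 1: 0 -> miss, frames (0)
pos 2: 8 -> miss, frames (0 8)
pos 3: 7 -> miss, frames (0 8 7)
pos 4: 0 -> hit
pos 5: 7 -> hit
pos 6: 9 -> miss, frames (0 8 7 9)
pos 7: 0 -> hit
pos 8: 7 -> hit
pos 9: 6 -> miss, evict 8, frames (0 7 9 6)
pos 10: 8 -> miss, evict 9, frames (0 7 6 8)
pos 11: 9 -> miss, evict 6, frames (0 7 8 9)
At position 11, page 6 is evicted.

6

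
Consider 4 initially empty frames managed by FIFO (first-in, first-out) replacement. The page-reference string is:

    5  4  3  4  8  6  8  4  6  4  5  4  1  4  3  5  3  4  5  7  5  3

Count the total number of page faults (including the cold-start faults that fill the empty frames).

5 -> miss, frames {5}
4 -> miss, frames {5,4}
3 -> miss, frames {5,4,3}
4 -> hit
8 -> miss, frames {5,4,3,8}
6 -> miss, evict 5, frames {4,3,8,6}
8 -> hit
4 -> hit
6 -> hit
4 -> hit
5 -> miss, evict 4, frames {3,8,6,5}
4 -> miss, evict 3, frames {8,6,5,4}
1 -> miss, evict 8, frames {6,5,4,1}
4 -> hit
3 -> miss, evict 6, frames {5,4,1,3}
5 -> hit
3 -> hit
4 -> hit
5 -> hit
7 -> miss, evict 5, frames {4,1,3,7}
5 -> miss, evict 4, frames {1,3,7,5}
3 -> hit
Page faults: 11.

11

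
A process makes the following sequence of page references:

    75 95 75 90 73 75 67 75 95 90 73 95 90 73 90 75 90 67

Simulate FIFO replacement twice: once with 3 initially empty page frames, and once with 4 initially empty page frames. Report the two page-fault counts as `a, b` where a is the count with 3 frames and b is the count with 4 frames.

3 frames: F F . F F F F . F F F . . . . F . F → 11 faults.
4 frames: F F . F F . F F F F F . . . . . . F → 10 faults.
10 < 11: adding a frame reduced faults, as is typical.

11, 10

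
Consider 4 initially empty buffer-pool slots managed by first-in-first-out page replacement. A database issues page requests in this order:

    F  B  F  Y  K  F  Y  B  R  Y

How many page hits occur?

5

F → miss, frames [F]
B → miss, frames [F, B]
F → hit
Y → miss, frames [F, B, Y]
K → miss, frames [F, B, Y, K]
F → hit
Y → hit
B → hit
R → miss, evict F, frames [B, Y, K, R]
Y → hit
Hits: 5.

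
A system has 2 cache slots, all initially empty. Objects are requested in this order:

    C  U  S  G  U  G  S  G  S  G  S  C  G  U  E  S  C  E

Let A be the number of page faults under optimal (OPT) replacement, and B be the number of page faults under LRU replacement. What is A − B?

-3

Under OPT: F F F F . . F . . . . F . F F F . F → 10 faults.
Under LRU: F F F F F . F . . . . F F F F F F F → 13 faults.
A − B = 10 − 13 = -3.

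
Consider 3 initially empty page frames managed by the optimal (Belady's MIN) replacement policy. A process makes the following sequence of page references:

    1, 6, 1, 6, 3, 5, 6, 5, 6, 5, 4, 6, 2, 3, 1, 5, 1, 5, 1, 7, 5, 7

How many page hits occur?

1 -> miss, frames [1]
6 -> miss, frames [1, 6]
1 -> hit
6 -> hit
3 -> miss, frames [1, 6, 3]
5 -> miss, evict 1, frames [6, 3, 5]
6 -> hit
5 -> hit
6 -> hit
5 -> hit
4 -> miss, evict 5, frames [6, 3, 4]
6 -> hit
2 -> miss, evict 4, frames [6, 3, 2]
3 -> hit
1 -> miss, evict 2, frames [6, 3, 1]
5 -> miss, evict 3, frames [6, 1, 5]
1 -> hit
5 -> hit
1 -> hit
7 -> miss, evict 1, frames [6, 5, 7]
5 -> hit
7 -> hit
Hits: 13.

13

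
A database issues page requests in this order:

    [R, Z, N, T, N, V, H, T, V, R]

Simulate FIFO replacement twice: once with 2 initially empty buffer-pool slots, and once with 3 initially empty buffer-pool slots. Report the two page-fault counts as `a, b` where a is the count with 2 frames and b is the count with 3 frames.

2 frames: F F F F . F F F F F → 9 faults.
3 frames: F F F F . F F . . F → 7 faults.
7 < 9: adding a frame reduced faults, as is typical.

9, 7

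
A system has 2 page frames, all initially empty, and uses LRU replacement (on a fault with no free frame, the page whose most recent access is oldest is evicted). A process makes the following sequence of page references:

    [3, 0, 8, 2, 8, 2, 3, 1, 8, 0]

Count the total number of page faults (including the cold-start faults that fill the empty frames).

8

3 → miss, frames [3]
0 → miss, frames [3, 0]
8 → miss, evict 3, frames [0, 8]
2 → miss, evict 0, frames [8, 2]
8 → hit
2 → hit
3 → miss, evict 8, frames [2, 3]
1 → miss, evict 2, frames [3, 1]
8 → miss, evict 3, frames [1, 8]
0 → miss, evict 1, frames [8, 0]
Page faults: 8.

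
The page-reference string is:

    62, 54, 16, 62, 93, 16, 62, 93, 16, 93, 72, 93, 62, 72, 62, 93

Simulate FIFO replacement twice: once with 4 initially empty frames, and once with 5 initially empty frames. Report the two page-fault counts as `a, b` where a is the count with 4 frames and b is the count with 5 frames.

6, 5

4 frames: F F F . F . . . . . F . F . . . → 6 faults.
5 frames: F F F . F . . . . . F . . . . . → 5 faults.
5 < 6: adding a frame reduced faults, as is typical.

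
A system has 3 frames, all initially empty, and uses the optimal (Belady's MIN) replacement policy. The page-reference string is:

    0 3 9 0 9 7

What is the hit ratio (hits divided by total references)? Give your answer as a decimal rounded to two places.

0 -> miss, frames {0}
3 -> miss, frames {0,3}
9 -> miss, frames {0,3,9}
0 -> hit
9 -> hit
7 -> miss, evict 9, frames {0,3,7}
Hits: 2 of 6 references → 2/6 = 0.3333.

0.33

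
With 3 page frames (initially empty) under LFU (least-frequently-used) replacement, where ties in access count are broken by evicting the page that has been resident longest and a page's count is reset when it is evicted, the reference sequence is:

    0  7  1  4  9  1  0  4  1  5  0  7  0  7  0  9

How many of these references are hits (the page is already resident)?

5

0 → miss, frames [0]
7 → miss, frames [0, 7]
1 → miss, frames [0, 7, 1]
4 → miss, evict 0, frames [7, 1, 4]
9 → miss, evict 7, frames [1, 4, 9]
1 → hit
0 → miss, evict 4, frames [1, 9, 0]
4 → miss, evict 9, frames [1, 0, 4]
1 → hit
5 → miss, evict 0, frames [1, 4, 5]
0 → miss, evict 4, frames [1, 5, 0]
7 → miss, evict 5, frames [1, 0, 7]
0 → hit
7 → hit
0 → hit
9 → miss, evict 7, frames [1, 0, 9]
Hits: 5.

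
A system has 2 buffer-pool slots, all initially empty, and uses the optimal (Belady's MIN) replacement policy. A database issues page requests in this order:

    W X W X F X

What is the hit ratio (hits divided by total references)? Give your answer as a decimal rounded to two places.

0.50

W -> miss, frames {W}
X -> miss, frames {W,X}
W -> hit
X -> hit
F -> miss, evict W, frames {X,F}
X -> hit
Hits: 3 of 6 references → 3/6 = 0.5000.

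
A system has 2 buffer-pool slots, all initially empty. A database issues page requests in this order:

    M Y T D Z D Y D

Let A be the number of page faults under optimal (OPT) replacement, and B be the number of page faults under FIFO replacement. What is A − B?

-1

Under OPT: F F F F F . F . → 6 faults.
Under FIFO: F F F F F . F F → 7 faults.
A − B = 6 − 7 = -1.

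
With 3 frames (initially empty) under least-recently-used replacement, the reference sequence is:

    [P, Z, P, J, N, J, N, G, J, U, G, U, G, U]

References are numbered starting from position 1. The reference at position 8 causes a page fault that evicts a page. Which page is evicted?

P

pos 1: P: miss, frames [P]
pos 2: Z: miss, frames [P, Z]
pos 3: P: hit
pos 4: J: miss, frames [Z, P, J]
pos 5: N: miss, evict Z, frames [P, J, N]
pos 6: J: hit
pos 7: N: hit
pos 8: G: miss, evict P, frames [J, N, G]
At position 8, page P is evicted.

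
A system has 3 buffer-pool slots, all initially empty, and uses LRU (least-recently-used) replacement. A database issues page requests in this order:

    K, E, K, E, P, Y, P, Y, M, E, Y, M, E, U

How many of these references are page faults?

7

K -> miss, frames (K)
E -> miss, frames (K E)
K -> hit
E -> hit
P -> miss, frames (K E P)
Y -> miss, evict K, frames (E P Y)
P -> hit
Y -> hit
M -> miss, evict E, frames (P Y M)
E -> miss, evict P, frames (Y M E)
Y -> hit
M -> hit
E -> hit
U -> miss, evict Y, frames (M E U)
Page faults: 7.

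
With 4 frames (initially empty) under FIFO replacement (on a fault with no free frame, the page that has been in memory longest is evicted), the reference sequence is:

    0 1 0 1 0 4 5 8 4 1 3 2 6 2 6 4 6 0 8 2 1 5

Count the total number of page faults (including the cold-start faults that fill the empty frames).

14

0 -> fault, frames {0}
1 -> fault, frames {0,1}
0 -> hit
1 -> hit
0 -> hit
4 -> fault, frames {0,1,4}
5 -> fault, frames {0,1,4,5}
8 -> fault, evict 0, frames {1,4,5,8}
4 -> hit
1 -> hit
3 -> fault, evict 1, frames {4,5,8,3}
2 -> fault, evict 4, frames {5,8,3,2}
6 -> fault, evict 5, frames {8,3,2,6}
2 -> hit
6 -> hit
4 -> fault, evict 8, frames {3,2,6,4}
6 -> hit
0 -> fault, evict 3, frames {2,6,4,0}
8 -> fault, evict 2, frames {6,4,0,8}
2 -> fault, evict 6, frames {4,0,8,2}
1 -> fault, evict 4, frames {0,8,2,1}
5 -> fault, evict 0, frames {8,2,1,5}
Page faults: 14.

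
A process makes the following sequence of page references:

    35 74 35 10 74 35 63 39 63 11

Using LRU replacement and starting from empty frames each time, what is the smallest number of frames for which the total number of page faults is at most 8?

f=1: 10 faults
f=2: 8 faults
f=3: 6 faults
f=4: 6 faults
f=5: 6 faults
f=6: 6 faults
Smallest f with faults ≤ 8 is 2.

2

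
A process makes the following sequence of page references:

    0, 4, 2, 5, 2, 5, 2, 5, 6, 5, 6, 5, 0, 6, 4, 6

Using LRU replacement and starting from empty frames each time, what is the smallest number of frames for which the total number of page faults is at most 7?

3

f=1: 16 faults
f=2: 8 faults
f=3: 7 faults
f=4: 7 faults
f=5: 5 faults
Smallest f with faults ≤ 7 is 3.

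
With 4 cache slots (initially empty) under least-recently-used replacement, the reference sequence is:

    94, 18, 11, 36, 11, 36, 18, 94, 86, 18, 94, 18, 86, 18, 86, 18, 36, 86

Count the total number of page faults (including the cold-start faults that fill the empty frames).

5

94 → miss, frames [94]
18 → miss, frames [94, 18]
11 → miss, frames [94, 18, 11]
36 → miss, frames [94, 18, 11, 36]
11 → hit
36 → hit
18 → hit
94 → hit
86 → miss, evict 11, frames [36, 18, 94, 86]
18 → hit
94 → hit
18 → hit
86 → hit
18 → hit
86 → hit
18 → hit
36 → hit
86 → hit
Page faults: 5.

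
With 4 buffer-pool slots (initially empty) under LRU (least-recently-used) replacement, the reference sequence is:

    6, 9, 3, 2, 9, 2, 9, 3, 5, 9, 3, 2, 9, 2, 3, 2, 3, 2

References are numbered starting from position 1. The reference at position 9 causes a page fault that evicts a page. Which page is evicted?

pos 1: 6 -> miss, frames (6)
pos 2: 9 -> miss, frames (6 9)
pos 3: 3 -> miss, frames (6 9 3)
pos 4: 2 -> miss, frames (6 9 3 2)
pos 5: 9 -> hit
pos 6: 2 -> hit
pos 7: 9 -> hit
pos 8: 3 -> hit
pos 9: 5 -> miss, evict 6, frames (2 9 3 5)
At position 9, page 6 is evicted.

6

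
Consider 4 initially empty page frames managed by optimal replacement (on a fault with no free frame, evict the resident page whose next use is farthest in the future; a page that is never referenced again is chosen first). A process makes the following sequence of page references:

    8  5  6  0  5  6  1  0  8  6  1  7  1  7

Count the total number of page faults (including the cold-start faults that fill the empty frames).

6

8 -> fault, frames {8}
5 -> fault, frames {8,5}
6 -> fault, frames {8,5,6}
0 -> fault, frames {8,5,6,0}
5 -> hit
6 -> hit
1 -> fault, evict 5, frames {8,6,0,1}
0 -> hit
8 -> hit
6 -> hit
1 -> hit
7 -> fault, evict 0, frames {8,6,1,7}
1 -> hit
7 -> hit
Page faults: 6.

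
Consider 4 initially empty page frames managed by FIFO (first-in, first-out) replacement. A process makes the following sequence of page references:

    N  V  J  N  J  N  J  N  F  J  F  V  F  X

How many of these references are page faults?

5

N → miss, frames {N}
V → miss, frames {N,V}
J → miss, frames {N,V,J}
N → hit
J → hit
N → hit
J → hit
N → hit
F → miss, frames {N,V,J,F}
J → hit
F → hit
V → hit
F → hit
X → miss, evict N, frames {V,J,F,X}
Page faults: 5.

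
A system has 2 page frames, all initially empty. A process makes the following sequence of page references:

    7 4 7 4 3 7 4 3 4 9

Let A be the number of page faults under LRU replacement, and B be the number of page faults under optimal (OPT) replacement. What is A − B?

Under LRU: F F . . F F F F . F → 7 faults.
Under OPT: F F . . F . F . . F → 5 faults.
A − B = 7 − 5 = 2.

2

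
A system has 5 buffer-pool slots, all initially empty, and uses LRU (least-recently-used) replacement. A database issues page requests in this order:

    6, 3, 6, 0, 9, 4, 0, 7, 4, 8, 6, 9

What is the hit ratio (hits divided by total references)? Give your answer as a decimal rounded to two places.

0.25

6 → miss, frames [6]
3 → miss, frames [6, 3]
6 → hit
0 → miss, frames [3, 6, 0]
9 → miss, frames [3, 6, 0, 9]
4 → miss, frames [3, 6, 0, 9, 4]
0 → hit
7 → miss, evict 3, frames [6, 9, 4, 0, 7]
4 → hit
8 → miss, evict 6, frames [9, 0, 7, 4, 8]
6 → miss, evict 9, frames [0, 7, 4, 8, 6]
9 → miss, evict 0, frames [7, 4, 8, 6, 9]
Hits: 3 of 12 references → 3/12 = 0.2500.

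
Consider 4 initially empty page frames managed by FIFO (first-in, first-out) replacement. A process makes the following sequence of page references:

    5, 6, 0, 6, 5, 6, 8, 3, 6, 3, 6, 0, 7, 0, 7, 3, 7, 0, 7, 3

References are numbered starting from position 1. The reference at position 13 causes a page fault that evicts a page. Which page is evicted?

6

pos 1: 5 -> fault, frames (5)
pos 2: 6 -> fault, frames (5 6)
pos 3: 0 -> fault, frames (5 6 0)
pos 4: 6 -> hit
pos 5: 5 -> hit
pos 6: 6 -> hit
pos 7: 8 -> fault, frames (5 6 0 8)
pos 8: 3 -> fault, evict 5, frames (6 0 8 3)
pos 9: 6 -> hit
pos 10: 3 -> hit
pos 11: 6 -> hit
pos 12: 0 -> hit
pos 13: 7 -> fault, evict 6, frames (0 8 3 7)
At position 13, page 6 is evicted.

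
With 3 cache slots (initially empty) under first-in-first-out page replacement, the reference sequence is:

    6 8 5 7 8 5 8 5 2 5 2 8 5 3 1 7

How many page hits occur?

6: fault, frames (6)
8: fault, frames (6 8)
5: fault, frames (6 8 5)
7: fault, evict 6, frames (8 5 7)
8: hit
5: hit
8: hit
5: hit
2: fault, evict 8, frames (5 7 2)
5: hit
2: hit
8: fault, evict 5, frames (7 2 8)
5: fault, evict 7, frames (2 8 5)
3: fault, evict 2, frames (8 5 3)
1: fault, evict 8, frames (5 3 1)
7: fault, evict 5, frames (3 1 7)
Hits: 6.

6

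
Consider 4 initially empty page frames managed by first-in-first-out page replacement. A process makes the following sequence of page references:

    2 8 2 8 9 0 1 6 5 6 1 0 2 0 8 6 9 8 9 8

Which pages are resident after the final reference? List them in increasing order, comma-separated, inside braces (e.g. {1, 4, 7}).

2 → fault, frames {2}
8 → fault, frames {2,8}
2 → hit
8 → hit
9 → fault, frames {2,8,9}
0 → fault, frames {2,8,9,0}
1 → fault, evict 2, frames {8,9,0,1}
6 → fault, evict 8, frames {9,0,1,6}
5 → fault, evict 9, frames {0,1,6,5}
6 → hit
1 → hit
0 → hit
2 → fault, evict 0, frames {1,6,5,2}
0 → fault, evict 1, frames {6,5,2,0}
8 → fault, evict 6, frames {5,2,0,8}
6 → fault, evict 5, frames {2,0,8,6}
9 → fault, evict 2, frames {0,8,6,9}
8 → hit
9 → hit
8 → hit

{0, 6, 8, 9}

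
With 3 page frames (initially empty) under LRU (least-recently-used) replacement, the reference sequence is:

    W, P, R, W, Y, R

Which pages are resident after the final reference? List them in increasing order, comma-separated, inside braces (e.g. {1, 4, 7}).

{R, W, Y}

W: fault, frames {W}
P: fault, frames {W,P}
R: fault, frames {W,P,R}
W: hit
Y: fault, evict P, frames {R,W,Y}
R: hit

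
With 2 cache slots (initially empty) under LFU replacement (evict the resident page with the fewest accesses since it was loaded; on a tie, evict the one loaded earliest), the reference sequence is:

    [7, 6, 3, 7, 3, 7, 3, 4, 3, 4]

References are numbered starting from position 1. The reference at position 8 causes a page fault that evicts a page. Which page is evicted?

7

pos 1: 7: miss, frames {7}
pos 2: 6: miss, frames {7,6}
pos 3: 3: miss, evict 7, frames {6,3}
pos 4: 7: miss, evict 6, frames {3,7}
pos 5: 3: hit
pos 6: 7: hit
pos 7: 3: hit
pos 8: 4: miss, evict 7, frames {3,4}
At position 8, page 7 is evicted.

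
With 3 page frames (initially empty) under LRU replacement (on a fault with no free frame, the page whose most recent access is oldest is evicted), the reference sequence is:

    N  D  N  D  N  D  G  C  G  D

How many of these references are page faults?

N: miss, frames {N}
D: miss, frames {N,D}
N: hit
D: hit
N: hit
D: hit
G: miss, frames {N,D,G}
C: miss, evict N, frames {D,G,C}
G: hit
D: hit
Page faults: 4.

4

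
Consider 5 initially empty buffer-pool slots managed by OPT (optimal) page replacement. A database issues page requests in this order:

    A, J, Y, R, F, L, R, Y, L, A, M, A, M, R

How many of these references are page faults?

7

A → miss, frames (A)
J → miss, frames (A J)
Y → miss, frames (A J Y)
R → miss, frames (A J Y R)
F → miss, frames (A J Y R F)
L → miss, evict F, frames (A J Y R L)
R → hit
Y → hit
L → hit
A → hit
M → miss, evict L, frames (A J Y R M)
A → hit
M → hit
R → hit
Page faults: 7.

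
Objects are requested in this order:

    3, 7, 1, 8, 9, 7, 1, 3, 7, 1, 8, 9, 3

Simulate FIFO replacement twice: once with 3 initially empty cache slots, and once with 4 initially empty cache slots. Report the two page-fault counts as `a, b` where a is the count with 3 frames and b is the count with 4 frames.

10, 11

3 frames: F F F F F F F F . . F F . → 10 faults.
4 frames: F F F F F . . F F F F F F → 11 faults.
11 > 10: adding a frame increased faults — Belady's anomaly.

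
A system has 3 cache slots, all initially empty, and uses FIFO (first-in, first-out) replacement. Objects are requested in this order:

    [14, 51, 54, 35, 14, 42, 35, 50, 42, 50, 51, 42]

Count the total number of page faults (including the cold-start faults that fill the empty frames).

14 -> miss, frames {14}
51 -> miss, frames {14,51}
54 -> miss, frames {14,51,54}
35 -> miss, evict 14, frames {51,54,35}
14 -> miss, evict 51, frames {54,35,14}
42 -> miss, evict 54, frames {35,14,42}
35 -> hit
50 -> miss, evict 35, frames {14,42,50}
42 -> hit
50 -> hit
51 -> miss, evict 14, frames {42,50,51}
42 -> hit
Page faults: 8.

8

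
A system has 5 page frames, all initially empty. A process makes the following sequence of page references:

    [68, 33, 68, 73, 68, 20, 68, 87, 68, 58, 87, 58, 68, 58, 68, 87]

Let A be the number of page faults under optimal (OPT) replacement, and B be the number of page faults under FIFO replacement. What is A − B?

Under OPT: F F . F . F . F . F . . . . . . → 6 faults.
Under FIFO: F F . F . F . F . F . . F . . . → 7 faults.
A − B = 6 − 7 = -1.

-1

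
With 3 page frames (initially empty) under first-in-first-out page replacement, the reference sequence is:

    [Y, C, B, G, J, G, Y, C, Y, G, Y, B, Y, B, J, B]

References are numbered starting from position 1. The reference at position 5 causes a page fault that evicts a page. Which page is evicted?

pos 1: Y → miss, frames (Y)
pos 2: C → miss, frames (Y C)
pos 3: B → miss, frames (Y C B)
pos 4: G → miss, evict Y, frames (C B G)
pos 5: J → miss, evict C, frames (B G J)
At position 5, page C is evicted.

C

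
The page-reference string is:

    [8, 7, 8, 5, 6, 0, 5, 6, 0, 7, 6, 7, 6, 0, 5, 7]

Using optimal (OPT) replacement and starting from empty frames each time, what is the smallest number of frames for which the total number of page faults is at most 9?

2

f=1: 16 faults
f=2: 9 faults
f=3: 7 faults
f=4: 5 faults
f=5: 5 faults
Smallest f with faults ≤ 9 is 2.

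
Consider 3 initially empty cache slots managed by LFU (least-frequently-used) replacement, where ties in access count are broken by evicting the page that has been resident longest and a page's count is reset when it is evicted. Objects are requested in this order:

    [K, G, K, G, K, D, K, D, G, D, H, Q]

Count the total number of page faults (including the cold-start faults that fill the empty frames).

K -> miss, frames [K]
G -> miss, frames [K, G]
K -> hit
G -> hit
K -> hit
D -> miss, frames [K, G, D]
K -> hit
D -> hit
G -> hit
D -> hit
H -> miss, evict G, frames [K, D, H]
Q -> miss, evict H, frames [K, D, Q]
Page faults: 5.

5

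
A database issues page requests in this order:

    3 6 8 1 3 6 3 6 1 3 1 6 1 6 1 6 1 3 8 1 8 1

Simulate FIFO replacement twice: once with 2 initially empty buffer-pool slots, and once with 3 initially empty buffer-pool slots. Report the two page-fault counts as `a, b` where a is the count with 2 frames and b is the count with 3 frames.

13, 8

2 frames: F F F F F F . . F F . F F . . . . F F F . . → 13 faults.
3 frames: F F F F F F . . . . . . . . . . . . F F . . → 8 faults.
8 < 13: adding a frame reduced faults, as is typical.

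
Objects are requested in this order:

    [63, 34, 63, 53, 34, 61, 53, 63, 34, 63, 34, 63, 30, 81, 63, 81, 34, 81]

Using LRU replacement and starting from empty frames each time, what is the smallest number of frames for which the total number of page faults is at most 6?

4

f=1: 18 faults
f=2: 12 faults
f=3: 9 faults
f=4: 6 faults
f=5: 6 faults
f=6: 6 faults
Smallest f with faults ≤ 6 is 4.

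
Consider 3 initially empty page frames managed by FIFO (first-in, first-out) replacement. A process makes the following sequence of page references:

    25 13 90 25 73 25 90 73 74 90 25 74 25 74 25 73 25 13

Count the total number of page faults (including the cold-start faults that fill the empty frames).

25 -> miss, frames {25}
13 -> miss, frames {25,13}
90 -> miss, frames {25,13,90}
25 -> hit
73 -> miss, evict 25, frames {13,90,73}
25 -> miss, evict 13, frames {90,73,25}
90 -> hit
73 -> hit
74 -> miss, evict 90, frames {73,25,74}
90 -> miss, evict 73, frames {25,74,90}
25 -> hit
74 -> hit
25 -> hit
74 -> hit
25 -> hit
73 -> miss, evict 25, frames {74,90,73}
25 -> miss, evict 74, frames {90,73,25}
13 -> miss, evict 90, frames {73,25,13}
Page faults: 10.

10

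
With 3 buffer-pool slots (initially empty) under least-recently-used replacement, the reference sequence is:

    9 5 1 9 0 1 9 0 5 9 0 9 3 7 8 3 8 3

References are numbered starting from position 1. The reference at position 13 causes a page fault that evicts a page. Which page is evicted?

pos 1: 9 → fault, frames (9)
pos 2: 5 → fault, frames (9 5)
pos 3: 1 → fault, frames (9 5 1)
pos 4: 9 → hit
pos 5: 0 → fault, evict 5, frames (1 9 0)
pos 6: 1 → hit
pos 7: 9 → hit
pos 8: 0 → hit
pos 9: 5 → fault, evict 1, frames (9 0 5)
pos 10: 9 → hit
pos 11: 0 → hit
pos 12: 9 → hit
pos 13: 3 → fault, evict 5, frames (0 9 3)
At position 13, page 5 is evicted.

5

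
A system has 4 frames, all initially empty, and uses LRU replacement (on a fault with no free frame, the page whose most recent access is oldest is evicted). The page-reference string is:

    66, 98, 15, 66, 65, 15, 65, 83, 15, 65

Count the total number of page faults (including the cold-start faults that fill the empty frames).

66 → miss, frames (66)
98 → miss, frames (66 98)
15 → miss, frames (66 98 15)
66 → hit
65 → miss, frames (98 15 66 65)
15 → hit
65 → hit
83 → miss, evict 98, frames (66 15 65 83)
15 → hit
65 → hit
Page faults: 5.

5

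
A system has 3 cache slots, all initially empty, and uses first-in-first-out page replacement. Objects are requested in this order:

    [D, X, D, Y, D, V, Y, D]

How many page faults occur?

D → fault, frames [D]
X → fault, frames [D, X]
D → hit
Y → fault, frames [D, X, Y]
D → hit
V → fault, evict D, frames [X, Y, V]
Y → hit
D → fault, evict X, frames [Y, V, D]
Page faults: 5.

5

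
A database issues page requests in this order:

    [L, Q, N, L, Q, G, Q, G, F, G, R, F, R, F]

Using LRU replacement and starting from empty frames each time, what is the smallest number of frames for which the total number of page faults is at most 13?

f=1: 14 faults
f=2: 9 faults
f=3: 6 faults
f=4: 6 faults
f=5: 6 faults
f=6: 6 faults
Smallest f with faults ≤ 13 is 2.

2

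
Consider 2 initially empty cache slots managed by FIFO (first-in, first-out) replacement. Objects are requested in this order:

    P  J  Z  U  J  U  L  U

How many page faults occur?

P -> miss, frames [P]
J -> miss, frames [P, J]
Z -> miss, evict P, frames [J, Z]
U -> miss, evict J, frames [Z, U]
J -> miss, evict Z, frames [U, J]
U -> hit
L -> miss, evict U, frames [J, L]
U -> miss, evict J, frames [L, U]
Page faults: 7.

7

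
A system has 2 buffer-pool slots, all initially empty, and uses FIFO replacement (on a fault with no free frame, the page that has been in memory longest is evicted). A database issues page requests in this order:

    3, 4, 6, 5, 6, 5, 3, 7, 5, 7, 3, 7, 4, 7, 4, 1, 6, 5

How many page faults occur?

3 -> fault, frames {3}
4 -> fault, frames {3,4}
6 -> fault, evict 3, frames {4,6}
5 -> fault, evict 4, frames {6,5}
6 -> hit
5 -> hit
3 -> fault, evict 6, frames {5,3}
7 -> fault, evict 5, frames {3,7}
5 -> fault, evict 3, frames {7,5}
7 -> hit
3 -> fault, evict 7, frames {5,3}
7 -> fault, evict 5, frames {3,7}
4 -> fault, evict 3, frames {7,4}
7 -> hit
4 -> hit
1 -> fault, evict 7, frames {4,1}
6 -> fault, evict 4, frames {1,6}
5 -> fault, evict 1, frames {6,5}
Page faults: 13.

13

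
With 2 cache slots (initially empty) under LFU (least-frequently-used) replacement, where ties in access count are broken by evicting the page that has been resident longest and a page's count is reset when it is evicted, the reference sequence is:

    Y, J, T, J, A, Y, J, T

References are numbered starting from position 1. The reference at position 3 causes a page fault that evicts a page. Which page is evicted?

Y

pos 1: Y: miss, frames (Y)
pos 2: J: miss, frames (Y J)
pos 3: T: miss, evict Y, frames (J T)
At position 3, page Y is evicted.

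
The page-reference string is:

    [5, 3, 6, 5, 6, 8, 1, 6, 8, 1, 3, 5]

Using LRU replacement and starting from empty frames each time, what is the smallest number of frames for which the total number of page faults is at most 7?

3

f=1: 12 faults
f=2: 11 faults
f=3: 7 faults
f=4: 7 faults
f=5: 5 faults
Smallest f with faults ≤ 7 is 3.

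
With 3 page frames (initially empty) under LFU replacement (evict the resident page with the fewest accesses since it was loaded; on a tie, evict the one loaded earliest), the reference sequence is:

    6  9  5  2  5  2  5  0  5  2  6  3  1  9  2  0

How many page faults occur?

6 → fault, frames (6)
9 → fault, frames (6 9)
5 → fault, frames (6 9 5)
2 → fault, evict 6, frames (9 5 2)
5 → hit
2 → hit
5 → hit
0 → fault, evict 9, frames (5 2 0)
5 → hit
2 → hit
6 → fault, evict 0, frames (5 2 6)
3 → fault, evict 6, frames (5 2 3)
1 → fault, evict 3, frames (5 2 1)
9 → fault, evict 1, frames (5 2 9)
2 → hit
0 → fault, evict 9, frames (5 2 0)
Page faults: 10.

10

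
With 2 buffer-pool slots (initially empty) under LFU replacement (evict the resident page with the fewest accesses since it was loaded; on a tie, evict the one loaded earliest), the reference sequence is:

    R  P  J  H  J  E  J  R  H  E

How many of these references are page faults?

8

R -> fault, frames (R)
P -> fault, frames (R P)
J -> fault, evict R, frames (P J)
H -> fault, evict P, frames (J H)
J -> hit
E -> fault, evict H, frames (J E)
J -> hit
R -> fault, evict E, frames (J R)
H -> fault, evict R, frames (J H)
E -> fault, evict H, frames (J E)
Page faults: 8.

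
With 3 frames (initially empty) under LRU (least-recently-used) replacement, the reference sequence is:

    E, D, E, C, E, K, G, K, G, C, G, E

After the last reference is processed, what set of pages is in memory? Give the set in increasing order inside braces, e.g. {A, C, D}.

E -> miss, frames [E]
D -> miss, frames [E, D]
E -> hit
C -> miss, frames [D, E, C]
E -> hit
K -> miss, evict D, frames [C, E, K]
G -> miss, evict C, frames [E, K, G]
K -> hit
G -> hit
C -> miss, evict E, frames [K, G, C]
G -> hit
E -> miss, evict K, frames [C, G, E]

{C, E, G}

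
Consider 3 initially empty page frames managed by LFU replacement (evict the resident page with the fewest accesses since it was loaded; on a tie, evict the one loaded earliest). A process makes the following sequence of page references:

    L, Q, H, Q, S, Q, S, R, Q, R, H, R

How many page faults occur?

6

L → fault, frames [L]
Q → fault, frames [L, Q]
H → fault, frames [L, Q, H]
Q → hit
S → fault, evict L, frames [Q, H, S]
Q → hit
S → hit
R → fault, evict H, frames [Q, S, R]
Q → hit
R → hit
H → fault, evict S, frames [Q, R, H]
R → hit
Page faults: 6.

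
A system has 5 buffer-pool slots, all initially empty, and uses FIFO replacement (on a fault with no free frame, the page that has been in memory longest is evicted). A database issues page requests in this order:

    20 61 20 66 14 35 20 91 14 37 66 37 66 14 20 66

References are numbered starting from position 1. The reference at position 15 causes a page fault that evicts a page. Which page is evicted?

66

pos 1: 20 -> fault, frames (20)
pos 2: 61 -> fault, frames (20 61)
pos 3: 20 -> hit
pos 4: 66 -> fault, frames (20 61 66)
pos 5: 14 -> fault, frames (20 61 66 14)
pos 6: 35 -> fault, frames (20 61 66 14 35)
pos 7: 20 -> hit
pos 8: 91 -> fault, evict 20, frames (61 66 14 35 91)
pos 9: 14 -> hit
pos 10: 37 -> fault, evict 61, frames (66 14 35 91 37)
pos 11: 66 -> hit
pos 12: 37 -> hit
pos 13: 66 -> hit
pos 14: 14 -> hit
pos 15: 20 -> fault, evict 66, frames (14 35 91 37 20)
At position 15, page 66 is evicted.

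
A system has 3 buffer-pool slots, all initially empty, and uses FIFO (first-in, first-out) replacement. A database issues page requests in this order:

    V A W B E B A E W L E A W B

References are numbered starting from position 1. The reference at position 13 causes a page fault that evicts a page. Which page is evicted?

L

pos 1: V -> miss, frames [V]
pos 2: A -> miss, frames [V, A]
pos 3: W -> miss, frames [V, A, W]
pos 4: B -> miss, evict V, frames [A, W, B]
pos 5: E -> miss, evict A, frames [W, B, E]
pos 6: B -> hit
pos 7: A -> miss, evict W, frames [B, E, A]
pos 8: E -> hit
pos 9: W -> miss, evict B, frames [E, A, W]
pos 10: L -> miss, evict E, frames [A, W, L]
pos 11: E -> miss, evict A, frames [W, L, E]
pos 12: A -> miss, evict W, frames [L, E, A]
pos 13: W -> miss, evict L, frames [E, A, W]
At position 13, page L is evicted.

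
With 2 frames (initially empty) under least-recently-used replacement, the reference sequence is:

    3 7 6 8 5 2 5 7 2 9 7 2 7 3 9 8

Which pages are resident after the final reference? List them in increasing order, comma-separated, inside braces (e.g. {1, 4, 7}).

{8, 9}

3 → fault, frames [3]
7 → fault, frames [3, 7]
6 → fault, evict 3, frames [7, 6]
8 → fault, evict 7, frames [6, 8]
5 → fault, evict 6, frames [8, 5]
2 → fault, evict 8, frames [5, 2]
5 → hit
7 → fault, evict 2, frames [5, 7]
2 → fault, evict 5, frames [7, 2]
9 → fault, evict 7, frames [2, 9]
7 → fault, evict 2, frames [9, 7]
2 → fault, evict 9, frames [7, 2]
7 → hit
3 → fault, evict 2, frames [7, 3]
9 → fault, evict 7, frames [3, 9]
8 → fault, evict 3, frames [9, 8]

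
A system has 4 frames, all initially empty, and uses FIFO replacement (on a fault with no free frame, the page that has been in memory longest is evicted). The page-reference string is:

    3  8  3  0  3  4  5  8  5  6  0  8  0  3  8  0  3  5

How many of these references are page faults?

10

3: miss, frames {3}
8: miss, frames {3,8}
3: hit
0: miss, frames {3,8,0}
3: hit
4: miss, frames {3,8,0,4}
5: miss, evict 3, frames {8,0,4,5}
8: hit
5: hit
6: miss, evict 8, frames {0,4,5,6}
0: hit
8: miss, evict 0, frames {4,5,6,8}
0: miss, evict 4, frames {5,6,8,0}
3: miss, evict 5, frames {6,8,0,3}
8: hit
0: hit
3: hit
5: miss, evict 6, frames {8,0,3,5}
Page faults: 10.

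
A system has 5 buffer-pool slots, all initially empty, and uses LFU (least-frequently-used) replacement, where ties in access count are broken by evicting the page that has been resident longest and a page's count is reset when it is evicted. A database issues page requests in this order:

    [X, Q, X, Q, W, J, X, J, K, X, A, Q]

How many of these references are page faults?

X: miss, frames [X]
Q: miss, frames [X, Q]
X: hit
Q: hit
W: miss, frames [X, Q, W]
J: miss, frames [X, Q, W, J]
X: hit
J: hit
K: miss, frames [X, Q, W, J, K]
X: hit
A: miss, evict W, frames [X, Q, J, K, A]
Q: hit
Page faults: 6.

6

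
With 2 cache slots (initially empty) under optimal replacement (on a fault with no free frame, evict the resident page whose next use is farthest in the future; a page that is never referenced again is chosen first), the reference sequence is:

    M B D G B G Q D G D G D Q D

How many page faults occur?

M: miss, frames [M]
B: miss, frames [M, B]
D: miss, evict M, frames [B, D]
G: miss, evict D, frames [B, G]
B: hit
G: hit
Q: miss, evict B, frames [G, Q]
D: miss, evict Q, frames [G, D]
G: hit
D: hit
G: hit
D: hit
Q: miss, evict G, frames [D, Q]
D: hit
Page faults: 7.

7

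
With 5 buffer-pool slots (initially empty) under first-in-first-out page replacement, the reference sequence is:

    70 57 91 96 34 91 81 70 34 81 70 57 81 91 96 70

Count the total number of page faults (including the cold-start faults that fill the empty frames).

70 → miss, frames [70]
57 → miss, frames [70, 57]
91 → miss, frames [70, 57, 91]
96 → miss, frames [70, 57, 91, 96]
34 → miss, frames [70, 57, 91, 96, 34]
91 → hit
81 → miss, evict 70, frames [57, 91, 96, 34, 81]
70 → miss, evict 57, frames [91, 96, 34, 81, 70]
34 → hit
81 → hit
70 → hit
57 → miss, evict 91, frames [96, 34, 81, 70, 57]
81 → hit
91 → miss, evict 96, frames [34, 81, 70, 57, 91]
96 → miss, evict 34, frames [81, 70, 57, 91, 96]
70 → hit
Page faults: 10.

10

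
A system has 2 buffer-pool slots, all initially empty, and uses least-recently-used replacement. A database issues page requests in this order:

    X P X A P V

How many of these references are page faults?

X → miss, frames [X]
P → miss, frames [X, P]
X → hit
A → miss, evict P, frames [X, A]
P → miss, evict X, frames [A, P]
V → miss, evict A, frames [P, V]
Page faults: 5.

5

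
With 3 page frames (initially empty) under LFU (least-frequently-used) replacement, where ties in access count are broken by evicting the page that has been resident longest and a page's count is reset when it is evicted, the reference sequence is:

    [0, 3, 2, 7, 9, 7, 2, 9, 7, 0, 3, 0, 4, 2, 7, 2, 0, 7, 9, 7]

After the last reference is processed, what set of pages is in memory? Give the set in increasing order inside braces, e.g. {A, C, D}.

0 → fault, frames (0)
3 → fault, frames (0 3)
2 → fault, frames (0 3 2)
7 → fault, evict 0, frames (3 2 7)
9 → fault, evict 3, frames (2 7 9)
7 → hit
2 → hit
9 → hit
7 → hit
0 → fault, evict 2, frames (7 9 0)
3 → fault, evict 0, frames (7 9 3)
0 → fault, evict 3, frames (7 9 0)
4 → fault, evict 0, frames (7 9 4)
2 → fault, evict 4, frames (7 9 2)
7 → hit
2 → hit
0 → fault, evict 9, frames (7 2 0)
7 → hit
9 → fault, evict 0, frames (7 2 9)
7 → hit

{2, 7, 9}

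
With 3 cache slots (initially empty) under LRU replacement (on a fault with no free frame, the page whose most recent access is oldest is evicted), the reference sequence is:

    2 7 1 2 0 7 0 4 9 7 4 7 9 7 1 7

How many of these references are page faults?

2 -> miss, frames {2}
7 -> miss, frames {2,7}
1 -> miss, frames {2,7,1}
2 -> hit
0 -> miss, evict 7, frames {1,2,0}
7 -> miss, evict 1, frames {2,0,7}
0 -> hit
4 -> miss, evict 2, frames {7,0,4}
9 -> miss, evict 7, frames {0,4,9}
7 -> miss, evict 0, frames {4,9,7}
4 -> hit
7 -> hit
9 -> hit
7 -> hit
1 -> miss, evict 4, frames {9,7,1}
7 -> hit
Page faults: 9.

9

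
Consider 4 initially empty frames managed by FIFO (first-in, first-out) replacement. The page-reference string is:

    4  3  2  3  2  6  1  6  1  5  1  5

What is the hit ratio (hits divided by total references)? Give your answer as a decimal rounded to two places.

4 -> fault, frames (4)
3 -> fault, frames (4 3)
2 -> fault, frames (4 3 2)
3 -> hit
2 -> hit
6 -> fault, frames (4 3 2 6)
1 -> fault, evict 4, frames (3 2 6 1)
6 -> hit
1 -> hit
5 -> fault, evict 3, frames (2 6 1 5)
1 -> hit
5 -> hit
Hits: 6 of 12 references → 6/12 = 0.5000.

0.50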